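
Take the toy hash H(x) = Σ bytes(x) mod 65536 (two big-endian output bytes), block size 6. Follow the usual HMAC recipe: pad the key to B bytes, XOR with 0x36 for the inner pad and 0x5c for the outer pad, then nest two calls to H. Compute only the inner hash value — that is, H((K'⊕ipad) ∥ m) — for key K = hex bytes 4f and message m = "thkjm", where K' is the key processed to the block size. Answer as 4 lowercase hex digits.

03a5

Key hex bytes 4f is 1 byte ≤ B = 6; zero-pad to 6 bytes: K' = 4f 00 00 00 00 00.
K' ⊕ ipad = 79 36 36 36 36 36.
Inner input = 79 36 36 36 36 36 ∥ 74 68 6b 6a 6d.
Inner hash: sum = 121+54+54+54+54+54+116+104+107+106+109 = 933 → 03 a5.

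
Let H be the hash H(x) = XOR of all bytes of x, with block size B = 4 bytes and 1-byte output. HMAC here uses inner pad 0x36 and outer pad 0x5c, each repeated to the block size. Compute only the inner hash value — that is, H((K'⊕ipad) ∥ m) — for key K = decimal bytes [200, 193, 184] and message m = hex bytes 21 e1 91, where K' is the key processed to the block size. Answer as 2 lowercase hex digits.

e0

Key decimal bytes [200, 193, 184] = c8 c1 b8 is 3 bytes ≤ B = 4; zero-pad to 4 bytes: K' = c8 c1 b8 00.
K' ⊕ ipad = fe f7 8e 36.
Inner input = fe f7 8e 36 ∥ 21 e1 91.
Inner hash: XOR fe⊕f7⊕8e⊕36⊕21⊕e1⊕91 = e0.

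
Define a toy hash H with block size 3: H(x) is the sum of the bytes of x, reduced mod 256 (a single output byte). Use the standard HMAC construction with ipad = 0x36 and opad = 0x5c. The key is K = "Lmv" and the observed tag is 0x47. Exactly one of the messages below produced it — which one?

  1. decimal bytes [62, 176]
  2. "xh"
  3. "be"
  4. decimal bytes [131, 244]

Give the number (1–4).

3

Key "Lmv" = 4c 6d 76 is exactly B = 3 bytes: K' = 4c 6d 76.
K' ⊕ ipad = 7a 5b 40; K' ⊕ opad = 10 31 2a.
m1: inner = H(7a 5b 40 3e b0) = 03; tag = H(10 31 2a 03) = 6e
m2: inner = H(7a 5b 40 78 68) = f5; tag = H(10 31 2a f5) = 60
m3: inner = H(7a 5b 40 62 65) = dc; tag = H(10 31 2a dc) = 47 ← matches
m4: inner = H(7a 5b 40 83 f4) = 8c; tag = H(10 31 2a 8c) = f7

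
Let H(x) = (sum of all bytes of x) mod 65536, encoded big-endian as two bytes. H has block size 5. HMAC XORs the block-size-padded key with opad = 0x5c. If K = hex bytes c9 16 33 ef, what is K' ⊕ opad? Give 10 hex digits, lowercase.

954a6fb35c

Key hex bytes c9 16 33 ef is 4 bytes ≤ B = 5; zero-pad to 5 bytes: K' = c9 16 33 ef 00.
XOR each byte with 0x5c: c9⊕5c=95, 16⊕5c=4a, 33⊕5c=6f, ef⊕5c=b3, 00⊕5c=5c.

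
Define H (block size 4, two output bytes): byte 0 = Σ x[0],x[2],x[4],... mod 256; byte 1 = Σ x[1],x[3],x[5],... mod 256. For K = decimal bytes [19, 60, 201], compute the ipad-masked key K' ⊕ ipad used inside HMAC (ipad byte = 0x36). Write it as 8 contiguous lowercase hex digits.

250aff36

Key decimal bytes [19, 60, 201] = 13 3c c9 is 3 bytes ≤ B = 4; zero-pad to 4 bytes: K' = 13 3c c9 00.
XOR each byte with 0x36: 13⊕36=25, 3c⊕36=0a, c9⊕36=ff, 00⊕36=36.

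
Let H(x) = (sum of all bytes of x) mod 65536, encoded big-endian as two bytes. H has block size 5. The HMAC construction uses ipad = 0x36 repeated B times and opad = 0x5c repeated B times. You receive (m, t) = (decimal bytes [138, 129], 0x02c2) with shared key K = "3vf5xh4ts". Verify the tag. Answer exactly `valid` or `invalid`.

valid

Key "3vf5xh4ts" = 33 76 66 35 78 68 34 74 73 is 9 bytes > B = 5, so hash it first: H(key) = 03 3f, then zero-pad to 5 bytes: K' = 03 3f 00 00 00.
K' ⊕ ipad = 35 09 36 36 36; K' ⊕ opad = 5f 63 5c 5c 5c.
Inner hash: sum = 53+9+54+54+54+138+129 = 491 → 01 eb.
Outer hash (recomputed tag): sum = 95+99+92+92+92+1+235 = 706 → 02 c2.
Recomputed tag = 02c2; claimed = 02c2 → match.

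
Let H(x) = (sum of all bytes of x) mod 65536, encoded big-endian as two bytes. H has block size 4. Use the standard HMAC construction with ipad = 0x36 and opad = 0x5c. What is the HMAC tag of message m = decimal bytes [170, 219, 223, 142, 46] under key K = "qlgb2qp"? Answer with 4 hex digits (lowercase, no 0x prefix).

024e

Key "qlgb2qp" = 71 6c 67 62 32 71 70 is 7 bytes > B = 4, so hash it first: H(key) = 02 b9, then zero-pad to 4 bytes: K' = 02 b9 00 00.
K' ⊕ ipad = 34 8f 36 36.  K' ⊕ opad = 5e e5 5c 5c.
Inner input = (K'⊕ipad) ∥ m = 34 8f 36 36 ∥ aa db df 8e 2e.
Inner hash: sum = 52+143+54+54+170+219+223+142+46 = 1103 → 04 4f.
Outer input = (K'⊕opad) ∥ inner = 5e e5 5c 5c ∥ 04 4f.
Outer hash (tag): sum = 94+229+92+92+4+79 = 590 → 02 4e.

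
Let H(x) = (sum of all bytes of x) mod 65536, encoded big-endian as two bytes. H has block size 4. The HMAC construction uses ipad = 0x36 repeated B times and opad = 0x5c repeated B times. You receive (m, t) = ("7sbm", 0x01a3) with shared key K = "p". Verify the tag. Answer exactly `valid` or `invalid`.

Key "p" = 70 is 1 byte ≤ B = 4; zero-pad to 4 bytes: K' = 70 00 00 00.
K' ⊕ ipad = 46 36 36 36; K' ⊕ opad = 2c 5c 5c 5c.
Inner hash: sum = 70+54+54+54+55+115+98+109 = 609 → 02 61.
Outer hash (recomputed tag): sum = 44+92+92+92+2+97 = 419 → 01 a3.
Recomputed tag = 01a3; claimed = 01a3 → match.

valid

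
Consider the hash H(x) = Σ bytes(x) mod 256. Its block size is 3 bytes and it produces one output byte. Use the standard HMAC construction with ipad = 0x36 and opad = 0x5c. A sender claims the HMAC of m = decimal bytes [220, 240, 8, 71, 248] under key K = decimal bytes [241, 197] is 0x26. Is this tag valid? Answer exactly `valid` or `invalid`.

invalid

Key decimal bytes [241, 197] = f1 c5 is 2 bytes ≤ B = 3; zero-pad to 3 bytes: K' = f1 c5 00.
K' ⊕ ipad = c7 f3 36; K' ⊕ opad = ad 99 5c.
Inner hash: sum = 199+243+54+220+240+8+71+248 = 1283; mod 256 = 3 → 03.
Outer hash (recomputed tag): sum = 173+153+92+3 = 421; mod 256 = 165 → a5.
Recomputed tag = a5; claimed = 26 → mismatch.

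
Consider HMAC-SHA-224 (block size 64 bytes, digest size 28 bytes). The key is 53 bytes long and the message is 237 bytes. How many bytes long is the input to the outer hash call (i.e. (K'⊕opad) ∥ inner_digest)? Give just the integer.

92

Key is 53 ≤ 64 bytes, zero-padded: |K'| = 64.
Outer input = (K'⊕opad) ∥ H(inner) → 64 + 28 = 92 bytes.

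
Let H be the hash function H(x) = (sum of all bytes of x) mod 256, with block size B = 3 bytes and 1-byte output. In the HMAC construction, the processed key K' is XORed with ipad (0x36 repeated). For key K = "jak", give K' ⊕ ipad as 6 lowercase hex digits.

Key "jak" = 6a 61 6b is exactly B = 3 bytes: K' = 6a 61 6b.
XOR each byte with 0x36: 6a⊕36=5c, 61⊕36=57, 6b⊕36=5d.

5c575d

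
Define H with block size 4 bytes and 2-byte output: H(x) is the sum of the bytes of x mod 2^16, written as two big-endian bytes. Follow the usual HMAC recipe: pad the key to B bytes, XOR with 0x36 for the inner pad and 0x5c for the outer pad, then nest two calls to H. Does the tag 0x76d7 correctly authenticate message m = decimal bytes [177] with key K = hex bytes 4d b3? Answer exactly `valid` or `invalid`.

Key hex bytes 4d b3 is 2 bytes ≤ B = 4; zero-pad to 4 bytes: K' = 4d b3 00 00.
K' ⊕ ipad = 7b 85 36 36; K' ⊕ opad = 11 ef 5c 5c.
Inner hash: sum = 123+133+54+54+177 = 541 → 02 1d.
Outer hash (recomputed tag): sum = 17+239+92+92+2+29 = 471 → 01 d7.
Recomputed tag = 01d7; claimed = 76d7 → mismatch.

invalid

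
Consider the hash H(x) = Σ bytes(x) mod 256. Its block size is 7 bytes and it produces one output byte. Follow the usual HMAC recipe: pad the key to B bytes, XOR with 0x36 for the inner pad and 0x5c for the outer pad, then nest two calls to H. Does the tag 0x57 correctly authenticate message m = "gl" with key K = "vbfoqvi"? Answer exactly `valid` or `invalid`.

Key "vbfoqvi" = 76 62 66 6f 71 76 69 is exactly B = 7 bytes: K' = 76 62 66 6f 71 76 69.
K' ⊕ ipad = 40 54 50 59 47 40 5f; K' ⊕ opad = 2a 3e 3a 33 2d 2a 35.
Inner hash: sum = 64+84+80+89+71+64+95+103+108 = 758; mod 256 = 246 → f6.
Outer hash (recomputed tag): sum = 42+62+58+51+45+42+53+246 = 599; mod 256 = 87 → 57.
Recomputed tag = 57; claimed = 57 → match.

valid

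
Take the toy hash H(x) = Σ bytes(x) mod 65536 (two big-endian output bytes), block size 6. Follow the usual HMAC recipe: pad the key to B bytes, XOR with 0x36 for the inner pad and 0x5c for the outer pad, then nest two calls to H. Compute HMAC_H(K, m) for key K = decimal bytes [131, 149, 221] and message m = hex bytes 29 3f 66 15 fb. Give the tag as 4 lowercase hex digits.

Key decimal bytes [131, 149, 221] = 83 95 dd is 3 bytes ≤ B = 6; zero-pad to 6 bytes: K' = 83 95 dd 00 00 00.
K' ⊕ ipad = b5 a3 eb 36 36 36.  K' ⊕ opad = df c9 81 5c 5c 5c.
Inner input = (K'⊕ipad) ∥ m = b5 a3 eb 36 36 36 ∥ 29 3f 66 15 fb.
Inner hash: sum = 181+163+235+54+54+54+41+63+102+21+251 = 1219 → 04 c3.
Outer input = (K'⊕opad) ∥ inner = df c9 81 5c 5c 5c ∥ 04 c3.
Outer hash (tag): sum = 223+201+129+92+92+92+4+195 = 1028 → 04 04.

0404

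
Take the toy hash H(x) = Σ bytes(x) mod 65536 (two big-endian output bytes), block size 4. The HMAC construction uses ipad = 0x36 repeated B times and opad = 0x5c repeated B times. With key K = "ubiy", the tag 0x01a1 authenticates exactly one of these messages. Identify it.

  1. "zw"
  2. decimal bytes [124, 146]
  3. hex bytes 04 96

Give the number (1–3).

3

Key "ubiy" = 75 62 69 79 is exactly B = 4 bytes: K' = 75 62 69 79.
K' ⊕ ipad = 43 54 5f 4f; K' ⊕ opad = 29 3e 35 25.
m1: inner = H(43 54 5f 4f 7a 77) = 02 36; tag = H(29 3e 35 25 02 36) = 00f9
m2: inner = H(43 54 5f 4f 7c 92) = 02 53; tag = H(29 3e 35 25 02 53) = 0116
m3: inner = H(43 54 5f 4f 04 96) = 01 df; tag = H(29 3e 35 25 01 df) = 01a1 ← matches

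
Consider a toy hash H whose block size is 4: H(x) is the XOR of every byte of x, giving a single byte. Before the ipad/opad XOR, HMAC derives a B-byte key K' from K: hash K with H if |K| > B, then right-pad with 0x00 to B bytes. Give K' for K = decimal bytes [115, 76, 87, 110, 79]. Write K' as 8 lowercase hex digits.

49000000

|K| = 5 > B = 4, so first hash the key.
H(K): XOR 73⊕4c⊕57⊕6e⊕4f = 49.
Zero-pad H(K) = 49 to 4 bytes: K' = 49 00 00 00.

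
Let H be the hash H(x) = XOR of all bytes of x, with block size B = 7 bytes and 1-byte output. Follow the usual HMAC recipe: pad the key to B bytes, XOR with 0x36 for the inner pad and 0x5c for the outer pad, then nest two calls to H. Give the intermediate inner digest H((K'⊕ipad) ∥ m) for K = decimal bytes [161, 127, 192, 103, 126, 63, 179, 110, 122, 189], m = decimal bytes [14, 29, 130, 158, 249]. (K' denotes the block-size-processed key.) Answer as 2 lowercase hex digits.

Key decimal bytes [161, 127, 192, 103, 126, 63, 179, 110, 122, 189] = a1 7f c0 67 7e 3f b3 6e 7a bd is 10 bytes > B = 7, so hash it first: H(key) = 22, then zero-pad to 7 bytes: K' = 22 00 00 00 00 00 00.
K' ⊕ ipad = 14 36 36 36 36 36 36.
Inner input = 14 36 36 36 36 36 36 ∥ 0e 1d 82 9e f9.
Inner hash: XOR 14⊕36⊕36⊕36⊕36⊕36⊕36⊕0e⊕1d⊕82⊕9e⊕f9 = e2.

e2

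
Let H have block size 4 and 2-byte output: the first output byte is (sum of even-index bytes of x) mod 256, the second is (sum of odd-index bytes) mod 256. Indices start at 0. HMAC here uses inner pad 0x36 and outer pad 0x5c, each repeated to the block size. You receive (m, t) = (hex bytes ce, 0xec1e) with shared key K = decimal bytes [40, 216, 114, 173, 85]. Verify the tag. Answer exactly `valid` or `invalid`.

valid

Key decimal bytes [40, 216, 114, 173, 85] = 28 d8 72 ad 55 is 5 bytes > B = 4, so hash it first: H(key) = ef 85, then zero-pad to 4 bytes: K' = ef 85 00 00.
K' ⊕ ipad = d9 b3 36 36; K' ⊕ opad = b3 d9 5c 5c.
Inner hash: even-index sum = 477 mod 256 = 221; odd-index sum = 233 mod 256 = 233 → dd e9.
Outer hash (recomputed tag): even-index sum = 492 mod 256 = 236; odd-index sum = 542 mod 256 = 30 → ec 1e.
Recomputed tag = ec1e; claimed = ec1e → match.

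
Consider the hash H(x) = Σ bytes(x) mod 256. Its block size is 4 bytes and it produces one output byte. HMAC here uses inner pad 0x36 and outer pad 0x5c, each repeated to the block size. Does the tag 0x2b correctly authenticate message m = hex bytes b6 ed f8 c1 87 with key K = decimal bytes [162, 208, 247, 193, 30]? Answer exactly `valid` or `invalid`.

valid

Key decimal bytes [162, 208, 247, 193, 30] = a2 d0 f7 c1 1e is 5 bytes > B = 4, so hash it first: H(key) = 48, then zero-pad to 4 bytes: K' = 48 00 00 00.
K' ⊕ ipad = 7e 36 36 36; K' ⊕ opad = 14 5c 5c 5c.
Inner hash: sum = 126+54+54+54+182+237+248+193+135 = 1283; mod 256 = 3 → 03.
Outer hash (recomputed tag): sum = 20+92+92+92+3 = 299; mod 256 = 43 → 2b.
Recomputed tag = 2b; claimed = 2b → match.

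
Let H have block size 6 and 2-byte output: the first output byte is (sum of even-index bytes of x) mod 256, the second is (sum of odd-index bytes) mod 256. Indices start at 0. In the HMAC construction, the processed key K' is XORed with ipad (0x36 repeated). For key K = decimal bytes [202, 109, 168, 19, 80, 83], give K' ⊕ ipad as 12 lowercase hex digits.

fc5b9e256665

Key decimal bytes [202, 109, 168, 19, 80, 83] = ca 6d a8 13 50 53 is exactly B = 6 bytes: K' = ca 6d a8 13 50 53.
XOR each byte with 0x36: ca⊕36=fc, 6d⊕36=5b, a8⊕36=9e, 13⊕36=25, 50⊕36=66, 53⊕36=65.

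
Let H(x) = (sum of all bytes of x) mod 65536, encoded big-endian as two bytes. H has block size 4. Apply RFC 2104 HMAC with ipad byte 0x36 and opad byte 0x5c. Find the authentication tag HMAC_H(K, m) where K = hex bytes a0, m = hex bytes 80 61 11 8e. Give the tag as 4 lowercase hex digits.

Key hex bytes a0 is 1 byte ≤ B = 4; zero-pad to 4 bytes: K' = a0 00 00 00.
K' ⊕ ipad = 96 36 36 36.  K' ⊕ opad = fc 5c 5c 5c.
Inner input = (K'⊕ipad) ∥ m = 96 36 36 36 ∥ 80 61 11 8e.
Inner hash: sum = 150+54+54+54+128+97+17+142 = 696 → 02 b8.
Outer input = (K'⊕opad) ∥ inner = fc 5c 5c 5c ∥ 02 b8.
Outer hash (tag): sum = 252+92+92+92+2+184 = 714 → 02 ca.

02ca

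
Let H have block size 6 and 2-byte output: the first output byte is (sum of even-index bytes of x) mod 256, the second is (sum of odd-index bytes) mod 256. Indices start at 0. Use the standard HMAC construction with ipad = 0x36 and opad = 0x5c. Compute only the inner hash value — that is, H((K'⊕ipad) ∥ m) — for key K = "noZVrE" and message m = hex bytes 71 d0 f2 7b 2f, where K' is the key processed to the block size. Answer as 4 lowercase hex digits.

Key "noZVrE" = 6e 6f 5a 56 72 45 is exactly B = 6 bytes: K' = 6e 6f 5a 56 72 45.
K' ⊕ ipad = 58 59 6c 60 44 73.
Inner input = 58 59 6c 60 44 73 ∥ 71 d0 f2 7b 2f.
Inner hash: even-index sum = 666 mod 256 = 154; odd-index sum = 631 mod 256 = 119 → 9a 77.

9a77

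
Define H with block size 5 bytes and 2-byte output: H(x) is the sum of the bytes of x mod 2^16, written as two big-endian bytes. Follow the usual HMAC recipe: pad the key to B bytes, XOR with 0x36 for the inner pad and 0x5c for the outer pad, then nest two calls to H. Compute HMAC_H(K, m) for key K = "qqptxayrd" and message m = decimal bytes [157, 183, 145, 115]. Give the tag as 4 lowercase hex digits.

0230

Key "qqptxayrd" = 71 71 70 74 78 61 79 72 64 is 9 bytes > B = 5, so hash it first: H(key) = 03 ee, then zero-pad to 5 bytes: K' = 03 ee 00 00 00.
K' ⊕ ipad = 35 d8 36 36 36.  K' ⊕ opad = 5f b2 5c 5c 5c.
Inner input = (K'⊕ipad) ∥ m = 35 d8 36 36 36 ∥ 9d b7 91 73.
Inner hash: sum = 53+216+54+54+54+157+183+145+115 = 1031 → 04 07.
Outer input = (K'⊕opad) ∥ inner = 5f b2 5c 5c 5c ∥ 04 07.
Outer hash (tag): sum = 95+178+92+92+92+4+7 = 560 → 02 30.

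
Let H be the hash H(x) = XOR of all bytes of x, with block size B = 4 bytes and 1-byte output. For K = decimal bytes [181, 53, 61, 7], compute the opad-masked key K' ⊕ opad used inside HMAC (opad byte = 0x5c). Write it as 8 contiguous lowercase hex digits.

e969615b

Key decimal bytes [181, 53, 61, 7] = b5 35 3d 07 is exactly B = 4 bytes: K' = b5 35 3d 07.
XOR each byte with 0x5c: b5⊕5c=e9, 35⊕5c=69, 3d⊕5c=61, 07⊕5c=5b.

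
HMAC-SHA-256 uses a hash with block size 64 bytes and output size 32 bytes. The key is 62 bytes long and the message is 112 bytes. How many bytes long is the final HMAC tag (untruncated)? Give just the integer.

32

The tag is one SHA-256 digest: 32 bytes.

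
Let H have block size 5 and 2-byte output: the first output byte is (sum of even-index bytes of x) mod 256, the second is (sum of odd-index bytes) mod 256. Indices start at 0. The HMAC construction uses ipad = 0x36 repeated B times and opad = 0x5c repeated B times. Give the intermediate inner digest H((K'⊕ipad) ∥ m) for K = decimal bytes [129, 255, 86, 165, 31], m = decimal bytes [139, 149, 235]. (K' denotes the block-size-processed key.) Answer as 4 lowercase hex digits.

Key decimal bytes [129, 255, 86, 165, 31] = 81 ff 56 a5 1f is exactly B = 5 bytes: K' = 81 ff 56 a5 1f.
K' ⊕ ipad = b7 c9 60 93 29.
Inner input = b7 c9 60 93 29 ∥ 8b 95 eb.
Inner hash: even-index sum = 469 mod 256 = 213; odd-index sum = 722 mod 256 = 210 → d5 d2.

d5d2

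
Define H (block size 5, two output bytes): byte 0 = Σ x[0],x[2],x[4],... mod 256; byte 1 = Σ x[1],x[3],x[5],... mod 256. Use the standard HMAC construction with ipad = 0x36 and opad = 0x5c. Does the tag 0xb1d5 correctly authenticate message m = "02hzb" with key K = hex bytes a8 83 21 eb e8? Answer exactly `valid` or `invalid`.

Key hex bytes a8 83 21 eb e8 is exactly B = 5 bytes: K' = a8 83 21 eb e8.
K' ⊕ ipad = 9e b5 17 dd de; K' ⊕ opad = f4 df 7d b7 b4.
Inner hash: even-index sum = 575 mod 256 = 63; odd-index sum = 652 mod 256 = 140 → 3f 8c.
Outer hash (recomputed tag): even-index sum = 689 mod 256 = 177; odd-index sum = 469 mod 256 = 213 → b1 d5.
Recomputed tag = b1d5; claimed = b1d5 → match.

valid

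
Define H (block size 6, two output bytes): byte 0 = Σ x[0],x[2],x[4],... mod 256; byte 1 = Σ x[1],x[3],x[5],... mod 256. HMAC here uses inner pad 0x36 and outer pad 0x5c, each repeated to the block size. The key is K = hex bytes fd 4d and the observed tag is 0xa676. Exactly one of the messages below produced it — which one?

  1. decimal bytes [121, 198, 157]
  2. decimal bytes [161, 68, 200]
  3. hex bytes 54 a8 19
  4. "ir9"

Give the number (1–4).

Key hex bytes fd 4d is 2 bytes ≤ B = 6; zero-pad to 6 bytes: K' = fd 4d 00 00 00 00.
K' ⊕ ipad = cb 7b 36 36 36 36; K' ⊕ opad = a1 11 5c 5c 5c 5c.
m1: inner = H(cb 7b 36 36 36 36 79 c6 9d) = 4d ad; tag = H(a1 11 5c 5c 5c 5c 4d ad) = a676 ← matches
m2: inner = H(cb 7b 36 36 36 36 a1 44 c8) = a0 2b; tag = H(a1 11 5c 5c 5c 5c a0 2b) = f9f4
m3: inner = H(cb 7b 36 36 36 36 54 a8 19) = a4 8f; tag = H(a1 11 5c 5c 5c 5c a4 8f) = fd58
m4: inner = H(cb 7b 36 36 36 36 69 72 39) = d9 59; tag = H(a1 11 5c 5c 5c 5c d9 59) = 3222

1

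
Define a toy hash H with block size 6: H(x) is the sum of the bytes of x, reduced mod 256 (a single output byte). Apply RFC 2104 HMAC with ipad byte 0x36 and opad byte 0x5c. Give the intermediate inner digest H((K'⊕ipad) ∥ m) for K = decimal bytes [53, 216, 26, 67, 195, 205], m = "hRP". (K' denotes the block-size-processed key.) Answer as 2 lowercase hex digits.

8c

Key decimal bytes [53, 216, 26, 67, 195, 205] = 35 d8 1a 43 c3 cd is exactly B = 6 bytes: K' = 35 d8 1a 43 c3 cd.
K' ⊕ ipad = 03 ee 2c 75 f5 fb.
Inner input = 03 ee 2c 75 f5 fb ∥ 68 52 50.
Inner hash: sum = 3+238+44+117+245+251+104+82+80 = 1164; mod 256 = 140 → 8c.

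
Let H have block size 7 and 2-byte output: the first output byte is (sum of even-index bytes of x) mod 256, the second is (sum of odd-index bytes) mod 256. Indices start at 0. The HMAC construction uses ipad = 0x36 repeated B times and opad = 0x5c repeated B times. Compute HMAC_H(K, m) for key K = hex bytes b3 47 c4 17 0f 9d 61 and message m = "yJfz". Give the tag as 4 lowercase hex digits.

33f2

Key hex bytes b3 47 c4 17 0f 9d 61 is exactly B = 7 bytes: K' = b3 47 c4 17 0f 9d 61.
K' ⊕ ipad = 85 71 f2 21 39 ab 57.  K' ⊕ opad = ef 1b 98 4b 53 c1 3d.
Inner input = (K'⊕ipad) ∥ m = 85 71 f2 21 39 ab 57 ∥ 79 4a 66 7a.
Inner hash: even-index sum = 715 mod 256 = 203; odd-index sum = 540 mod 256 = 28 → cb 1c.
Outer input = (K'⊕opad) ∥ inner = ef 1b 98 4b 53 c1 3d ∥ cb 1c.
Outer hash (tag): even-index sum = 563 mod 256 = 51; odd-index sum = 498 mod 256 = 242 → 33 f2.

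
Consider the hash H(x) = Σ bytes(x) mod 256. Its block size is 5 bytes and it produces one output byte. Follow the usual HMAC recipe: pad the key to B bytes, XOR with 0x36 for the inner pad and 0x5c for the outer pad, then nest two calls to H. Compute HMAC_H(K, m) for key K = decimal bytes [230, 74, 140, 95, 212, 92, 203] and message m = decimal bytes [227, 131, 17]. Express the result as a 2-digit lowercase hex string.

Key decimal bytes [230, 74, 140, 95, 212, 92, 203] = e6 4a 8c 5f d4 5c cb is 7 bytes > B = 5, so hash it first: H(key) = 16, then zero-pad to 5 bytes: K' = 16 00 00 00 00.
K' ⊕ ipad = 20 36 36 36 36.  K' ⊕ opad = 4a 5c 5c 5c 5c.
Inner input = (K'⊕ipad) ∥ m = 20 36 36 36 36 ∥ e3 83 11.
Inner hash: sum = 32+54+54+54+54+227+131+17 = 623; mod 256 = 111 → 6f.
Outer input = (K'⊕opad) ∥ inner = 4a 5c 5c 5c 5c ∥ 6f.
Outer hash (tag): sum = 74+92+92+92+92+111 = 553; mod 256 = 41 → 29.

29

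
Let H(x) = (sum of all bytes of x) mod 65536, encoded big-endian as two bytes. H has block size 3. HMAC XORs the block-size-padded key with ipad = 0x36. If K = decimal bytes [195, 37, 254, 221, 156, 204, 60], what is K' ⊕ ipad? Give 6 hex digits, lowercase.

325136

Key decimal bytes [195, 37, 254, 221, 156, 204, 60] = c3 25 fe dd 9c cc 3c is 7 bytes > B = 3, so hash it first: H(key) = 04 67, then zero-pad to 3 bytes: K' = 04 67 00.
XOR each byte with 0x36: 04⊕36=32, 67⊕36=51, 00⊕36=36.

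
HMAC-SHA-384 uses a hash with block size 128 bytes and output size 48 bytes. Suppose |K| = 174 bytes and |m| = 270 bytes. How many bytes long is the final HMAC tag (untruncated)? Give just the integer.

48

The tag is one SHA-384 digest: 48 bytes.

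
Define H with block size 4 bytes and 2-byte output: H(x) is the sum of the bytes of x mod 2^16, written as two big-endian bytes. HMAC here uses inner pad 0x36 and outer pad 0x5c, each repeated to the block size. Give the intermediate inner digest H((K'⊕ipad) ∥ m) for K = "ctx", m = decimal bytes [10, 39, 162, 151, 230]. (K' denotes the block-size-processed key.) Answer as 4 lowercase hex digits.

036b

Key "ctx" = 63 74 78 is 3 bytes ≤ B = 4; zero-pad to 4 bytes: K' = 63 74 78 00.
K' ⊕ ipad = 55 42 4e 36.
Inner input = 55 42 4e 36 ∥ 0a 27 a2 97 e6.
Inner hash: sum = 85+66+78+54+10+39+162+151+230 = 875 → 03 6b.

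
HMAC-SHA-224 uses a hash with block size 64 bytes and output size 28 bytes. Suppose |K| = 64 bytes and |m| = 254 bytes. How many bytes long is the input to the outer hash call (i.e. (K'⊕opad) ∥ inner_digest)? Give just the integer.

92

Key is 64 ≤ 64 bytes, zero-padded: |K'| = 64.
Outer input = (K'⊕opad) ∥ H(inner) → 64 + 28 = 92 bytes.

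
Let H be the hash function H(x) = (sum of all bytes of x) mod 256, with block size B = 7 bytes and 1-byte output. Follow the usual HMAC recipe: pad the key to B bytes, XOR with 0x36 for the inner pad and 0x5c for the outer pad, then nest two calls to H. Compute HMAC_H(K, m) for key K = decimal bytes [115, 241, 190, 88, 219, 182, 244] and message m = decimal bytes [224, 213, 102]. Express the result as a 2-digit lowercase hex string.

Key decimal bytes [115, 241, 190, 88, 219, 182, 244] = 73 f1 be 58 db b6 f4 is exactly B = 7 bytes: K' = 73 f1 be 58 db b6 f4.
K' ⊕ ipad = 45 c7 88 6e ed 80 c2.  K' ⊕ opad = 2f ad e2 04 87 ea a8.
Inner input = (K'⊕ipad) ∥ m = 45 c7 88 6e ed 80 c2 ∥ e0 d5 66.
Inner hash: sum = 69+199+136+110+237+128+194+224+213+102 = 1612; mod 256 = 76 → 4c.
Outer input = (K'⊕opad) ∥ inner = 2f ad e2 04 87 ea a8 ∥ 4c.
Outer hash (tag): sum = 47+173+226+4+135+234+168+76 = 1063; mod 256 = 39 → 27.

27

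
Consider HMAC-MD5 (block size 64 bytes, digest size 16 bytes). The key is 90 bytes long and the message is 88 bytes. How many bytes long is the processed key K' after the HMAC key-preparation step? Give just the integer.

64

Key is 90 > 64 bytes, so it is hashed to 16 bytes then zero-padded to 64: |K'| = 64.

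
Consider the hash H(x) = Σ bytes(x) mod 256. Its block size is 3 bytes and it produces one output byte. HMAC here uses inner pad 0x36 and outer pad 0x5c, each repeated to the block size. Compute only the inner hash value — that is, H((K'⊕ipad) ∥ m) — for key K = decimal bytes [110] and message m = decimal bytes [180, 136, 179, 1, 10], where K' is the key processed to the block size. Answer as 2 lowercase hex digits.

Key decimal bytes [110] = 6e is 1 byte ≤ B = 3; zero-pad to 3 bytes: K' = 6e 00 00.
K' ⊕ ipad = 58 36 36.
Inner input = 58 36 36 ∥ b4 88 b3 01 0a.
Inner hash: sum = 88+54+54+180+136+179+1+10 = 702; mod 256 = 190 → be.

be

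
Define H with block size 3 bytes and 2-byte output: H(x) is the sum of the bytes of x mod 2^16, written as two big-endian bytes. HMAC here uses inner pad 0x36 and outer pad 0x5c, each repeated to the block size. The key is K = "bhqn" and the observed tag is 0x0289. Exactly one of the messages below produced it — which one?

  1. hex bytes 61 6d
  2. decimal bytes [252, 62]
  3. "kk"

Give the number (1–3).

Key "bhqn" = 62 68 71 6e is 4 bytes > B = 3, so hash it first: H(key) = 01 a9, then zero-pad to 3 bytes: K' = 01 a9 00.
K' ⊕ ipad = 37 9f 36; K' ⊕ opad = 5d f5 5c.
m1: inner = H(37 9f 36 61 6d) = 01 da; tag = H(5d f5 5c 01 da) = 0289 ← matches
m2: inner = H(37 9f 36 fc 3e) = 02 46; tag = H(5d f5 5c 02 46) = 01f6
m3: inner = H(37 9f 36 6b 6b) = 01 e2; tag = H(5d f5 5c 01 e2) = 0291

1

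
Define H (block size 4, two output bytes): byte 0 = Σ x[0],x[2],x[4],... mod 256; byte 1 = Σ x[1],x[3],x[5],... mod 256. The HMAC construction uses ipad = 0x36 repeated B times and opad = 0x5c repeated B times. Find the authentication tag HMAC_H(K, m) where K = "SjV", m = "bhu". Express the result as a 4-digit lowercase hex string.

Key "SjV" = 53 6a 56 is 3 bytes ≤ B = 4; zero-pad to 4 bytes: K' = 53 6a 56 00.
K' ⊕ ipad = 65 5c 60 36.  K' ⊕ opad = 0f 36 0a 5c.
Inner input = (K'⊕ipad) ∥ m = 65 5c 60 36 ∥ 62 68 75.
Inner hash: even-index sum = 412 mod 256 = 156; odd-index sum = 250 mod 256 = 250 → 9c fa.
Outer input = (K'⊕opad) ∥ inner = 0f 36 0a 5c ∥ 9c fa.
Outer hash (tag): even-index sum = 181 mod 256 = 181; odd-index sum = 396 mod 256 = 140 → b5 8c.

b58c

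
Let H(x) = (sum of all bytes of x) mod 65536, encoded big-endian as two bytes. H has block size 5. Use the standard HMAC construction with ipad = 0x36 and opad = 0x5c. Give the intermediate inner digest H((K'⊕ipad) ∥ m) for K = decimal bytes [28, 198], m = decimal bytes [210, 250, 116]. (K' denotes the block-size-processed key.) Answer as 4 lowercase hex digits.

Key decimal bytes [28, 198] = 1c c6 is 2 bytes ≤ B = 5; zero-pad to 5 bytes: K' = 1c c6 00 00 00.
K' ⊕ ipad = 2a f0 36 36 36.
Inner input = 2a f0 36 36 36 ∥ d2 fa 74.
Inner hash: sum = 42+240+54+54+54+210+250+116 = 1020 → 03 fc.

03fc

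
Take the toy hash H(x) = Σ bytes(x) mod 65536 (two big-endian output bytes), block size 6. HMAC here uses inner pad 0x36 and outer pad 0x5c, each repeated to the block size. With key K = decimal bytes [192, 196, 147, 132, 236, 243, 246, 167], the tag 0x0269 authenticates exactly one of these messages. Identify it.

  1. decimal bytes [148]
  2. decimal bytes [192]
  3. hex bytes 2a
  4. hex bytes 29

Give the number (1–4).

Key decimal bytes [192, 196, 147, 132, 236, 243, 246, 167] = c0 c4 93 84 ec f3 f6 a7 is 8 bytes > B = 6, so hash it first: H(key) = 06 17, then zero-pad to 6 bytes: K' = 06 17 00 00 00 00.
K' ⊕ ipad = 30 21 36 36 36 36; K' ⊕ opad = 5a 4b 5c 5c 5c 5c.
m1: inner = H(30 21 36 36 36 36 94) = 01 bd; tag = H(5a 4b 5c 5c 5c 5c 01 bd) = 02d3
m2: inner = H(30 21 36 36 36 36 c0) = 01 e9; tag = H(5a 4b 5c 5c 5c 5c 01 e9) = 02ff
m3: inner = H(30 21 36 36 36 36 2a) = 01 53; tag = H(5a 4b 5c 5c 5c 5c 01 53) = 0269 ← matches
m4: inner = H(30 21 36 36 36 36 29) = 01 52; tag = H(5a 4b 5c 5c 5c 5c 01 52) = 0268

3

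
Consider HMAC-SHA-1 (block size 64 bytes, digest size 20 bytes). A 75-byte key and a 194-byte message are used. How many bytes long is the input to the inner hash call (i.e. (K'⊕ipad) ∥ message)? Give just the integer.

258

Key is 75 > 64 bytes, so it is hashed to 20 bytes then zero-padded to 64: |K'| = 64.
Inner input = (K'⊕ipad) ∥ m → 64 + 194 = 258 bytes.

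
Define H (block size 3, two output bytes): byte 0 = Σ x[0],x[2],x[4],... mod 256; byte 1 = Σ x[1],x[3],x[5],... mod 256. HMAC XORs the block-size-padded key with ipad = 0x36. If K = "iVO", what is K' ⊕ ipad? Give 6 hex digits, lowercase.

5f6079

Key "iVO" = 69 56 4f is exactly B = 3 bytes: K' = 69 56 4f.
XOR each byte with 0x36: 69⊕36=5f, 56⊕36=60, 4f⊕36=79.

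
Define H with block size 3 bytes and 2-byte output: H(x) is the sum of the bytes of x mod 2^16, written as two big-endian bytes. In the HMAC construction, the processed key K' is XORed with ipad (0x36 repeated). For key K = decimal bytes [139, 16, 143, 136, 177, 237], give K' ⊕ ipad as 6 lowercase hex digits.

Key decimal bytes [139, 16, 143, 136, 177, 237] = 8b 10 8f 88 b1 ed is 6 bytes > B = 3, so hash it first: H(key) = 03 50, then zero-pad to 3 bytes: K' = 03 50 00.
XOR each byte with 0x36: 03⊕36=35, 50⊕36=66, 00⊕36=36.

356636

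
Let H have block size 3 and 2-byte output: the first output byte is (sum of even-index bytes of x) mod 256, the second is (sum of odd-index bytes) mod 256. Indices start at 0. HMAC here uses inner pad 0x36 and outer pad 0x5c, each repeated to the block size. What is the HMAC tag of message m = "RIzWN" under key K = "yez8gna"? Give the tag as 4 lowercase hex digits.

Key "yez8gna" = 79 65 7a 38 67 6e 61 is 7 bytes > B = 3, so hash it first: H(key) = bb 0b, then zero-pad to 3 bytes: K' = bb 0b 00.
K' ⊕ ipad = 8d 3d 36.  K' ⊕ opad = e7 57 5c.
Inner input = (K'⊕ipad) ∥ m = 8d 3d 36 ∥ 52 49 7a 57 4e.
Inner hash: even-index sum = 355 mod 256 = 99; odd-index sum = 343 mod 256 = 87 → 63 57.
Outer input = (K'⊕opad) ∥ inner = e7 57 5c ∥ 63 57.
Outer hash (tag): even-index sum = 410 mod 256 = 154; odd-index sum = 186 mod 256 = 186 → 9a ba.

9aba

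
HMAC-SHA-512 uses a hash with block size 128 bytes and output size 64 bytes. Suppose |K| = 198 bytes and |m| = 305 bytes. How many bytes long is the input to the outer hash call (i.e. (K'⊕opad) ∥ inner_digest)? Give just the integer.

192

Key is 198 > 128 bytes, so it is hashed to 64 bytes then zero-padded to 128: |K'| = 128.
Outer input = (K'⊕opad) ∥ H(inner) → 128 + 64 = 192 bytes.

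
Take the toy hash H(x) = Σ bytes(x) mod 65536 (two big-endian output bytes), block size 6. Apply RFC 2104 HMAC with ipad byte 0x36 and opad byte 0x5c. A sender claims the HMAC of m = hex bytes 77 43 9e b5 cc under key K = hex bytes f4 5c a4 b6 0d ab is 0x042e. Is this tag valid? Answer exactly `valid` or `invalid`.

Key hex bytes f4 5c a4 b6 0d ab is exactly B = 6 bytes: K' = f4 5c a4 b6 0d ab.
K' ⊕ ipad = c2 6a 92 80 3b 9d; K' ⊕ opad = a8 00 f8 ea 51 f7.
Inner hash: sum = 194+106+146+128+59+157+119+67+158+181+204 = 1519 → 05 ef.
Outer hash (recomputed tag): sum = 168+0+248+234+81+247+5+239 = 1222 → 04 c6.
Recomputed tag = 04c6; claimed = 042e → mismatch.

invalid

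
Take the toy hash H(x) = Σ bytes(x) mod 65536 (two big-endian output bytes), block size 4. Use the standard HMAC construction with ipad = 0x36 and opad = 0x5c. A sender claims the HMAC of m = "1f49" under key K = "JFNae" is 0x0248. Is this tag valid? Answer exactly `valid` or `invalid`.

valid

Key "JFNae" = 4a 46 4e 61 65 is 5 bytes > B = 4, so hash it first: H(key) = 01 a4, then zero-pad to 4 bytes: K' = 01 a4 00 00.
K' ⊕ ipad = 37 92 36 36; K' ⊕ opad = 5d f8 5c 5c.
Inner hash: sum = 55+146+54+54+49+102+52+57 = 569 → 02 39.
Outer hash (recomputed tag): sum = 93+248+92+92+2+57 = 584 → 02 48.
Recomputed tag = 0248; claimed = 0248 → match.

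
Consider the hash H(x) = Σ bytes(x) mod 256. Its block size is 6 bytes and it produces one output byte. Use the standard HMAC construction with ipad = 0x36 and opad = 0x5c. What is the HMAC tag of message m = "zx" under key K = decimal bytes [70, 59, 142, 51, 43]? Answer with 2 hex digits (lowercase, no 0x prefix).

14

Key decimal bytes [70, 59, 142, 51, 43] = 46 3b 8e 33 2b is 5 bytes ≤ B = 6; zero-pad to 6 bytes: K' = 46 3b 8e 33 2b 00.
K' ⊕ ipad = 70 0d b8 05 1d 36.  K' ⊕ opad = 1a 67 d2 6f 77 5c.
Inner input = (K'⊕ipad) ∥ m = 70 0d b8 05 1d 36 ∥ 7a 78.
Inner hash: sum = 112+13+184+5+29+54+122+120 = 639; mod 256 = 127 → 7f.
Outer input = (K'⊕opad) ∥ inner = 1a 67 d2 6f 77 5c ∥ 7f.
Outer hash (tag): sum = 26+103+210+111+119+92+127 = 788; mod 256 = 20 → 14.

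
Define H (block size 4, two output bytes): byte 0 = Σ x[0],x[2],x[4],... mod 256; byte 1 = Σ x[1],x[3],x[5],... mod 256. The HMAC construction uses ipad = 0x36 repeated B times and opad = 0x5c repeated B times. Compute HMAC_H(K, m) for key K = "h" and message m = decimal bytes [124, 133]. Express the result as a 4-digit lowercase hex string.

Key "h" = 68 is 1 byte ≤ B = 4; zero-pad to 4 bytes: K' = 68 00 00 00.
K' ⊕ ipad = 5e 36 36 36.  K' ⊕ opad = 34 5c 5c 5c.
Inner input = (K'⊕ipad) ∥ m = 5e 36 36 36 ∥ 7c 85.
Inner hash: even-index sum = 272 mod 256 = 16; odd-index sum = 241 mod 256 = 241 → 10 f1.
Outer input = (K'⊕opad) ∥ inner = 34 5c 5c 5c ∥ 10 f1.
Outer hash (tag): even-index sum = 160 mod 256 = 160; odd-index sum = 425 mod 256 = 169 → a0 a9.

a0a9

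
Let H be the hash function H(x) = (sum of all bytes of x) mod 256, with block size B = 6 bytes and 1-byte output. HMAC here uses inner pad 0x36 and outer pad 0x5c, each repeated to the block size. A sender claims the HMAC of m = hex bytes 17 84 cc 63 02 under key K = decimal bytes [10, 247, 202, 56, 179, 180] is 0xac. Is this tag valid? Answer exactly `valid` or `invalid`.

Key decimal bytes [10, 247, 202, 56, 179, 180] = 0a f7 ca 38 b3 b4 is exactly B = 6 bytes: K' = 0a f7 ca 38 b3 b4.
K' ⊕ ipad = 3c c1 fc 0e 85 82; K' ⊕ opad = 56 ab 96 64 ef e8.
Inner hash: sum = 60+193+252+14+133+130+23+132+204+99+2 = 1242; mod 256 = 218 → da.
Outer hash (recomputed tag): sum = 86+171+150+100+239+232+218 = 1196; mod 256 = 172 → ac.
Recomputed tag = ac; claimed = ac → match.

valid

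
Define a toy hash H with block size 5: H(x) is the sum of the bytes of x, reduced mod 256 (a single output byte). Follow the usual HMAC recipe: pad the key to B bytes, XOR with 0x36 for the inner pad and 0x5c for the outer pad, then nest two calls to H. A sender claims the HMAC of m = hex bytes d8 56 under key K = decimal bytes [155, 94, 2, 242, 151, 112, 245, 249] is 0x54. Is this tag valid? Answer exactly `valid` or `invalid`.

invalid

Key decimal bytes [155, 94, 2, 242, 151, 112, 245, 249] = 9b 5e 02 f2 97 70 f5 f9 is 8 bytes > B = 5, so hash it first: H(key) = e2, then zero-pad to 5 bytes: K' = e2 00 00 00 00.
K' ⊕ ipad = d4 36 36 36 36; K' ⊕ opad = be 5c 5c 5c 5c.
Inner hash: sum = 212+54+54+54+54+216+86 = 730; mod 256 = 218 → da.
Outer hash (recomputed tag): sum = 190+92+92+92+92+218 = 776; mod 256 = 8 → 08.
Recomputed tag = 08; claimed = 54 → mismatch.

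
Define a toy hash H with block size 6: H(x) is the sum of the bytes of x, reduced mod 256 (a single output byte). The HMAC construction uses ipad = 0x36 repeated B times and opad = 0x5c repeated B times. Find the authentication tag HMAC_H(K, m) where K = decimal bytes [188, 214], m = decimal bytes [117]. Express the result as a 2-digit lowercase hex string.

91

Key decimal bytes [188, 214] = bc d6 is 2 bytes ≤ B = 6; zero-pad to 6 bytes: K' = bc d6 00 00 00 00.
K' ⊕ ipad = 8a e0 36 36 36 36.  K' ⊕ opad = e0 8a 5c 5c 5c 5c.
Inner input = (K'⊕ipad) ∥ m = 8a e0 36 36 36 36 ∥ 75.
Inner hash: sum = 138+224+54+54+54+54+117 = 695; mod 256 = 183 → b7.
Outer input = (K'⊕opad) ∥ inner = e0 8a 5c 5c 5c 5c ∥ b7.
Outer hash (tag): sum = 224+138+92+92+92+92+183 = 913; mod 256 = 145 → 91.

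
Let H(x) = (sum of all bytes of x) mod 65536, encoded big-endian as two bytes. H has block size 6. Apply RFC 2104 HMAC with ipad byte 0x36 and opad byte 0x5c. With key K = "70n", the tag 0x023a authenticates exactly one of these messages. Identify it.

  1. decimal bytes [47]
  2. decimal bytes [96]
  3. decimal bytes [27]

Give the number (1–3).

Key "70n" = 37 30 6e is 3 bytes ≤ B = 6; zero-pad to 6 bytes: K' = 37 30 6e 00 00 00.
K' ⊕ ipad = 01 06 58 36 36 36; K' ⊕ opad = 6b 6c 32 5c 5c 5c.
m1: inner = H(01 06 58 36 36 36 2f) = 01 30; tag = H(6b 6c 32 5c 5c 5c 01 30) = 024e
m2: inner = H(01 06 58 36 36 36 60) = 01 61; tag = H(6b 6c 32 5c 5c 5c 01 61) = 027f
m3: inner = H(01 06 58 36 36 36 1b) = 01 1c; tag = H(6b 6c 32 5c 5c 5c 01 1c) = 023a ← matches

3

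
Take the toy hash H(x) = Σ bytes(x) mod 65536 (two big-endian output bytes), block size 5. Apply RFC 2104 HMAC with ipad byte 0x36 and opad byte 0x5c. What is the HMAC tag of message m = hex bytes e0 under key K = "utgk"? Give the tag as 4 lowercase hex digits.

Key "utgk" = 75 74 67 6b is 4 bytes ≤ B = 5; zero-pad to 5 bytes: K' = 75 74 67 6b 00.
K' ⊕ ipad = 43 42 51 5d 36.  K' ⊕ opad = 29 28 3b 37 5c.
Inner input = (K'⊕ipad) ∥ m = 43 42 51 5d 36 ∥ e0.
Inner hash: sum = 67+66+81+93+54+224 = 585 → 02 49.
Outer input = (K'⊕opad) ∥ inner = 29 28 3b 37 5c ∥ 02 49.
Outer hash (tag): sum = 41+40+59+55+92+2+73 = 362 → 01 6a.

016a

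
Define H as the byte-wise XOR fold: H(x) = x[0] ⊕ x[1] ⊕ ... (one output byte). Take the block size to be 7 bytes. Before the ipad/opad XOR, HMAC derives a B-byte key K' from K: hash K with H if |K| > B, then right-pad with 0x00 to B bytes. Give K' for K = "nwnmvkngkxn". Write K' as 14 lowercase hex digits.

|K| = 11 > B = 7, so first hash the key.
H(K): XOR 6e⊕77⊕6e⊕6d⊕76⊕6b⊕6e⊕67⊕6b⊕78⊕6e = 73.
Zero-pad H(K) = 73 to 7 bytes: K' = 73 00 00 00 00 00 00.

73000000000000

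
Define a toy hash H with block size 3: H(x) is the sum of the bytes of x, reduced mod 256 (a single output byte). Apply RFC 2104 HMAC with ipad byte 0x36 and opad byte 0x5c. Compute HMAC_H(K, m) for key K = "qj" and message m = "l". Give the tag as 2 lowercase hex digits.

Key "qj" = 71 6a is 2 bytes ≤ B = 3; zero-pad to 3 bytes: K' = 71 6a 00.
K' ⊕ ipad = 47 5c 36.  K' ⊕ opad = 2d 36 5c.
Inner input = (K'⊕ipad) ∥ m = 47 5c 36 ∥ 6c.
Inner hash: sum = 71+92+54+108 = 325; mod 256 = 69 → 45.
Outer input = (K'⊕opad) ∥ inner = 2d 36 5c ∥ 45.
Outer hash (tag): sum = 45+54+92+69 = 260; mod 256 = 4 → 04.

04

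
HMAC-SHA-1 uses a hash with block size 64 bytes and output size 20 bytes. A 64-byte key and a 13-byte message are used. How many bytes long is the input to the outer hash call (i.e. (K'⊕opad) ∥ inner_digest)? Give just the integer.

Key is 64 ≤ 64 bytes, zero-padded: |K'| = 64.
Outer input = (K'⊕opad) ∥ H(inner) → 64 + 20 = 84 bytes.

84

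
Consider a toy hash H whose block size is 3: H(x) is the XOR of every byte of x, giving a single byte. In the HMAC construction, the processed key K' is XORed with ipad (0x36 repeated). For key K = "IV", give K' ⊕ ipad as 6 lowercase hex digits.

Key "IV" = 49 56 is 2 bytes ≤ B = 3; zero-pad to 3 bytes: K' = 49 56 00.
XOR each byte with 0x36: 49⊕36=7f, 56⊕36=60, 00⊕36=36.

7f6036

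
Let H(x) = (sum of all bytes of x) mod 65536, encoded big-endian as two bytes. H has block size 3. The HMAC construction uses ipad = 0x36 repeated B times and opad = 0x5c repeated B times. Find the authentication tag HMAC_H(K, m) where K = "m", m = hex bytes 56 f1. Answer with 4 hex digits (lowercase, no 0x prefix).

00f9

Key "m" = 6d is 1 byte ≤ B = 3; zero-pad to 3 bytes: K' = 6d 00 00.
K' ⊕ ipad = 5b 36 36.  K' ⊕ opad = 31 5c 5c.
Inner input = (K'⊕ipad) ∥ m = 5b 36 36 ∥ 56 f1.
Inner hash: sum = 91+54+54+86+241 = 526 → 02 0e.
Outer input = (K'⊕opad) ∥ inner = 31 5c 5c ∥ 02 0e.
Outer hash (tag): sum = 49+92+92+2+14 = 249 → 00 f9.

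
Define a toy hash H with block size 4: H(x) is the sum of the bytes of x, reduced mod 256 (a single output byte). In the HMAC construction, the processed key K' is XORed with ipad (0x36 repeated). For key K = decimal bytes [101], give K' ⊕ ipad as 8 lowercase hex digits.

Key decimal bytes [101] = 65 is 1 byte ≤ B = 4; zero-pad to 4 bytes: K' = 65 00 00 00.
XOR each byte with 0x36: 65⊕36=53, 00⊕36=36, 00⊕36=36, 00⊕36=36.

53363636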